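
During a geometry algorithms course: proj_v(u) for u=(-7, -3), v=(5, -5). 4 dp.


u.v = -20, |v| = sqrt(50) = 7.0711
Scalar projection = u.v / |v| = -20 / sqrt(50) = -2.8284

-2.8284


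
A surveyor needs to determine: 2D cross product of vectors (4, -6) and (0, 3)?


u x v = u_x*v_y - u_y*v_x = 4*3 - (-6)*0
= 12 - 0 = 12

12


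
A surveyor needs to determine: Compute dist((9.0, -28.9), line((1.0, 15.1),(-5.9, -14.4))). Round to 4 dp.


|cross product| = 539.6
|line direction| = sqrt(917.86) = 30.2962
Distance = 539.6/sqrt(917.86) = 17.8108

17.8108


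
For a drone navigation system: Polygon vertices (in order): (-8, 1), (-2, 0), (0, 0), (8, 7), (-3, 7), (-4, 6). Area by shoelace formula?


Shoelace sum: ((-8)*0 - (-2)*1) + ((-2)*0 - 0*0) + (0*7 - 8*0) + (8*7 - (-3)*7) + ((-3)*6 - (-4)*7) + ((-4)*1 - (-8)*6)
= 133
Area = |133|/2 = 66.5

66.5


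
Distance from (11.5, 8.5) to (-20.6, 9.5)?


dx=-32.1, dy=1
d^2 = (-32.1)^2 + 1^2 = 1031.41
d = sqrt(1031.41) = 32.1156

32.1156


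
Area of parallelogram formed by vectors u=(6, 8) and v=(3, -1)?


|u x v| = |6*(-1) - 8*3|
= |(-6) - 24| = 30

30


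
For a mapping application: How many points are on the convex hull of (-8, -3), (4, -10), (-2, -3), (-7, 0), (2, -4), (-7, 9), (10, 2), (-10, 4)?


Convex hull vertices (CCW): (-10, 4), (-8, -3), (4, -10), (10, 2), (-7, 9)
Count = 5

5


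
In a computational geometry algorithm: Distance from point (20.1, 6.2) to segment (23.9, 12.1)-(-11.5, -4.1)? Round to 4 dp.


Project P onto AB: t = 0.1518 (clamped to [0,1])
Closest point on segment: (18.5255, 9.6405)
Distance: 3.7836

3.7836


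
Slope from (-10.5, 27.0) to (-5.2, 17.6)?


slope = (y2-y1)/(x2-x1) = (17.6-27)/((-5.2)-(-10.5)) = (-9.4)/5.3 = -1.7736

-1.7736


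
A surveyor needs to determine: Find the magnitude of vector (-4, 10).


|u| = sqrt((-4)^2 + 10^2) = sqrt(116) = 10.7703

10.7703


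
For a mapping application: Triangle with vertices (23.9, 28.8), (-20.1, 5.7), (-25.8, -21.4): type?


Side lengths squared: AB^2=2469.61, BC^2=766.9, CA^2=4990.13
Sorted: [766.9, 2469.61, 4990.13]
By sides: Scalene, By angles: Obtuse

Scalene, Obtuse


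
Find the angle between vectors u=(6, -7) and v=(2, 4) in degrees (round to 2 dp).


u.v = -16, |u| = sqrt(85) = 9.2195, |v| = sqrt(20) = 4.4721
cos(theta) = u.v/(|u||v|) = -16/sqrt(1700) = -0.388057
theta = acos(-0.388057) = 112.83 degrees

112.83 degrees


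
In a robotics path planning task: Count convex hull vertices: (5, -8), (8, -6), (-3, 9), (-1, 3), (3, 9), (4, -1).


Convex hull vertices (CCW): (-3, 9), (-1, 3), (5, -8), (8, -6), (3, 9)
Count = 5

5


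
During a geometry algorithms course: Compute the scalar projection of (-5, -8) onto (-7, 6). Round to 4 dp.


u.v = -13, |v| = sqrt(85) = 9.2195
Scalar projection = u.v / |v| = -13 / sqrt(85) = -1.41

-1.41


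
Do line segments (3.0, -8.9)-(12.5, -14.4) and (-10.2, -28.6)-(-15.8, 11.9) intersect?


Cross products: d1=-644.92, d2=-998.87, d3=-259.75, d4=94.2
d1*d2 < 0 and d3*d4 < 0? no

No, they don't intersect


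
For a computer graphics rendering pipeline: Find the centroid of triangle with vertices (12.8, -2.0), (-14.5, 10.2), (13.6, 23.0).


Centroid = ((x_A+x_B+x_C)/3, (y_A+y_B+y_C)/3)
= ((12.8+(-14.5)+13.6)/3, ((-2)+10.2+23)/3)
= (3.9667, 10.4)

(3.9667, 10.4)


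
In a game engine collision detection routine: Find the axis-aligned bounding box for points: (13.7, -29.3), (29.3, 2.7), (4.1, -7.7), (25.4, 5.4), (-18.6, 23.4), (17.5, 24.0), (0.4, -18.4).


x range: [-18.6, 29.3]
y range: [-29.3, 24]
Bounding box: (-18.6,-29.3) to (29.3,24)

(-18.6,-29.3) to (29.3,24)


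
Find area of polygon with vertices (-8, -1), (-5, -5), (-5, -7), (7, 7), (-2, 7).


Shoelace sum: ((-8)*(-5) - (-5)*(-1)) + ((-5)*(-7) - (-5)*(-5)) + ((-5)*7 - 7*(-7)) + (7*7 - (-2)*7) + ((-2)*(-1) - (-8)*7)
= 180
Area = |180|/2 = 90

90


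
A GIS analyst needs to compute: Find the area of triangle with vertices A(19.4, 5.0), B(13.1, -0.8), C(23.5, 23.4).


Area = |x_A(y_B-y_C) + x_B(y_C-y_A) + x_C(y_A-y_B)|/2
= |(-469.48) + 241.04 + 136.3|/2
= 92.14/2 = 46.07

46.07


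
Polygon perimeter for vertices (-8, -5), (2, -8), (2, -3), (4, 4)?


Sides: (-8, -5)->(2, -8): sqrt(109) = 10.440307, (2, -8)->(2, -3): sqrt(25) = 5, (2, -3)->(4, 4): sqrt(53) = 7.28011, (4, 4)->(-8, -5): sqrt(225) = 15
Sum = 37.720417
Perimeter = 37.7204

37.7204


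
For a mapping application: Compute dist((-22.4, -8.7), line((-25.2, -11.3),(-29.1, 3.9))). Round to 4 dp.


|cross product| = 52.7
|line direction| = sqrt(246.25) = 15.6924
Distance = 52.7/sqrt(246.25) = 3.3583

3.3583


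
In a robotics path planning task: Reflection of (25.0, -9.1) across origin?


Reflection over origin: (x,y) -> (-x,-y)
(25, -9.1) -> (-25, 9.1)

(-25, 9.1)


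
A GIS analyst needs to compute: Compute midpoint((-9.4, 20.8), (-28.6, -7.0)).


M = (((-9.4)+(-28.6))/2, (20.8+(-7))/2)
= (-19, 6.9)

(-19, 6.9)


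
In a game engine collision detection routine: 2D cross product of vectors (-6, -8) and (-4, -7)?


u x v = u_x*v_y - u_y*v_x = (-6)*(-7) - (-8)*(-4)
= 42 - 32 = 10

10


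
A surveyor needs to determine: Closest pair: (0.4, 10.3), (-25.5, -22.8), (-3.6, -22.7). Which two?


d(P0,P1) = 42.0288, d(P0,P2) = 33.2415, d(P1,P2) = 21.9002
Closest: P1 and P2

Closest pair: (-25.5, -22.8) and (-3.6, -22.7), distance = 21.9002


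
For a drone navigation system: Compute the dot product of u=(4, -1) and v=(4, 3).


u . v = u_x*v_x + u_y*v_y = 4*4 + (-1)*3
= 16 + (-3) = 13

13


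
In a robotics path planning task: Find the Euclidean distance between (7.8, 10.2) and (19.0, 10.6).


dx=11.2, dy=0.4
d^2 = 11.2^2 + 0.4^2 = 125.6
d = sqrt(125.6) = 11.2071

11.2071


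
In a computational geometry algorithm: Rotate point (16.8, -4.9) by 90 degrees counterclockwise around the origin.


90° CCW: (x,y) -> (-y, x)
(16.8,-4.9) -> (4.9, 16.8)

(4.9, 16.8)


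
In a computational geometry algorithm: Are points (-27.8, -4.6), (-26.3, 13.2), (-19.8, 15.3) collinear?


Cross product: ((-26.3)-(-27.8))*(15.3-(-4.6)) - (13.2-(-4.6))*((-19.8)-(-27.8))
= -112.55

No, not collinear


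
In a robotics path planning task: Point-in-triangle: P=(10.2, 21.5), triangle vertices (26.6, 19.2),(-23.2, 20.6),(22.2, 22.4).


Cross products: AB x AP = -91.58, BC x BP = -19.26, CA x CP = -42.36
All same sign? yes

Yes, inside


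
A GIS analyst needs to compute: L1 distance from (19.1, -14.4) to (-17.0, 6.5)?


|19.1-(-17)| + |(-14.4)-6.5| = 36.1 + 20.9 = 57

57


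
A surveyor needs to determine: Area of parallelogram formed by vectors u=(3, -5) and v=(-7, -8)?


|u x v| = |3*(-8) - (-5)*(-7)|
= |(-24) - 35| = 59

59


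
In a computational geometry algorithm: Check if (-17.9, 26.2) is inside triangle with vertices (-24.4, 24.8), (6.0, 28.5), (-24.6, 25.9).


Cross products: AB x AP = 18.51, BC x BP = 8.24, CA x CP = 7.43
All same sign? yes

Yes, inside


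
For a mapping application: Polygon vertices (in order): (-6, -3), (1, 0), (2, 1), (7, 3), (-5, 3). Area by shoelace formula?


Shoelace sum: ((-6)*0 - 1*(-3)) + (1*1 - 2*0) + (2*3 - 7*1) + (7*3 - (-5)*3) + ((-5)*(-3) - (-6)*3)
= 72
Area = |72|/2 = 36

36


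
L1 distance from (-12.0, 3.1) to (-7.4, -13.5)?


|(-12)-(-7.4)| + |3.1-(-13.5)| = 4.6 + 16.6 = 21.2

21.2


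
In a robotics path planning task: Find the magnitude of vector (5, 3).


|u| = sqrt(5^2 + 3^2) = sqrt(34) = 5.831

5.831


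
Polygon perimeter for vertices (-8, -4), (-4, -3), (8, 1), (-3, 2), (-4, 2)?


Sides: (-8, -4)->(-4, -3): sqrt(17) = 4.123106, (-4, -3)->(8, 1): sqrt(160) = 12.649111, (8, 1)->(-3, 2): sqrt(122) = 11.045361, (-3, 2)->(-4, 2): sqrt(1) = 1, (-4, 2)->(-8, -4): sqrt(52) = 7.211103
Sum = 36.028681
Perimeter = 36.0287

36.0287


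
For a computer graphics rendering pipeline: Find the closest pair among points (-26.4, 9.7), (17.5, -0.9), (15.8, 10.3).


d(P0,P1) = 45.1616, d(P0,P2) = 42.2043, d(P1,P2) = 11.3283
Closest: P1 and P2

Closest pair: (17.5, -0.9) and (15.8, 10.3), distance = 11.3283


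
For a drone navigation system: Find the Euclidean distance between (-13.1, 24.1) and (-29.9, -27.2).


dx=-16.8, dy=-51.3
d^2 = (-16.8)^2 + (-51.3)^2 = 2913.93
d = sqrt(2913.93) = 53.9808

53.9808


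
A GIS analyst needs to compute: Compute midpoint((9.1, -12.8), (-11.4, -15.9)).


M = ((9.1+(-11.4))/2, ((-12.8)+(-15.9))/2)
= (-1.15, -14.35)

(-1.15, -14.35)


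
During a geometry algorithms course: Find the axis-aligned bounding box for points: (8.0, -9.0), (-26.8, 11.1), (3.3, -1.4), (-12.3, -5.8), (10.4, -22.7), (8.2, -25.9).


x range: [-26.8, 10.4]
y range: [-25.9, 11.1]
Bounding box: (-26.8,-25.9) to (10.4,11.1)

(-26.8,-25.9) to (10.4,11.1)


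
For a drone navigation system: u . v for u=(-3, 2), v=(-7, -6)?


u . v = u_x*v_x + u_y*v_y = (-3)*(-7) + 2*(-6)
= 21 + (-12) = 9

9


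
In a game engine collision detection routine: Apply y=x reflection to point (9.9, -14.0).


Reflection over y=x: (x,y) -> (y,x)
(9.9, -14) -> (-14, 9.9)

(-14, 9.9)


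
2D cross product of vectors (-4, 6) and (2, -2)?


u x v = u_x*v_y - u_y*v_x = (-4)*(-2) - 6*2
= 8 - 12 = -4

-4


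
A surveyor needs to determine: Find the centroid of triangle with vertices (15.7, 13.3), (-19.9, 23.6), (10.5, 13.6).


Centroid = ((x_A+x_B+x_C)/3, (y_A+y_B+y_C)/3)
= ((15.7+(-19.9)+10.5)/3, (13.3+23.6+13.6)/3)
= (2.1, 16.8333)

(2.1, 16.8333)


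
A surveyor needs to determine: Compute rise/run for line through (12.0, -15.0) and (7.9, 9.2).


slope = (y2-y1)/(x2-x1) = (9.2-(-15))/(7.9-12) = 24.2/(-4.1) = -5.9024

-5.9024


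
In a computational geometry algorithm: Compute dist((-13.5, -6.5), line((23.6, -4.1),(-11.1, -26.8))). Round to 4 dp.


|cross product| = 758.89
|line direction| = sqrt(1719.38) = 41.4654
Distance = 758.89/sqrt(1719.38) = 18.3018

18.3018


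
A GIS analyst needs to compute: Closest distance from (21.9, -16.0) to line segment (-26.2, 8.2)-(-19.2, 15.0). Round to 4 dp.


Project P onto AB: t = 1 (clamped to [0,1])
Closest point on segment: (-19.2, 15)
Distance: 51.4802

51.4802


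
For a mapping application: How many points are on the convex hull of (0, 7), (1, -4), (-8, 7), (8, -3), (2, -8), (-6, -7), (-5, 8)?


Convex hull vertices (CCW): (-8, 7), (-6, -7), (2, -8), (8, -3), (0, 7), (-5, 8)
Count = 6

6


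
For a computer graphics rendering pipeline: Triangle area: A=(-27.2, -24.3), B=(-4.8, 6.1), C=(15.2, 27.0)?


Area = |x_A(y_B-y_C) + x_B(y_C-y_A) + x_C(y_A-y_B)|/2
= |568.48 + (-246.24) + (-462.08)|/2
= 139.84/2 = 69.92

69.92


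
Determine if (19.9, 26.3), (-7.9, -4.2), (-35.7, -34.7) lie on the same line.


Cross product: ((-7.9)-19.9)*((-34.7)-26.3) - ((-4.2)-26.3)*((-35.7)-19.9)
= 0

Yes, collinear


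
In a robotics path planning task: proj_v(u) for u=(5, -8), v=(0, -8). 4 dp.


u.v = 64, |v| = sqrt(64) = 8
Scalar projection = u.v / |v| = 64 / sqrt(64) = 8

8


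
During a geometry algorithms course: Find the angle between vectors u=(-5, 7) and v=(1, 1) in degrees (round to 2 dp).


u.v = 2, |u| = sqrt(74) = 8.6023, |v| = sqrt(2) = 1.4142
cos(theta) = u.v/(|u||v|) = 2/sqrt(148) = 0.164399
theta = acos(0.164399) = 80.54 degrees

80.54 degrees


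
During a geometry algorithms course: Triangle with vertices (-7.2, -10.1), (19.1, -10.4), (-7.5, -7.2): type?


Side lengths squared: AB^2=691.78, BC^2=717.8, CA^2=8.5
Sorted: [8.5, 691.78, 717.8]
By sides: Scalene, By angles: Obtuse

Scalene, Obtuse


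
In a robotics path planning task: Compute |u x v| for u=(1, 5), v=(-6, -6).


|u x v| = |1*(-6) - 5*(-6)|
= |(-6) - (-30)| = 24

24


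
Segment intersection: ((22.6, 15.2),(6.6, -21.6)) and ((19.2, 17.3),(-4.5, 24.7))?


Cross products: d1=24.61, d2=1015.17, d3=-158.72, d4=-1149.28
d1*d2 < 0 and d3*d4 < 0? no

No, they don't intersect


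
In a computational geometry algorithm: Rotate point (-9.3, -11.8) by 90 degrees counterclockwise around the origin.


90° CCW: (x,y) -> (-y, x)
(-9.3,-11.8) -> (11.8, -9.3)

(11.8, -9.3)


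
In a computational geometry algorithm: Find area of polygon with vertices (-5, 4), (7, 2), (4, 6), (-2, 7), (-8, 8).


Shoelace sum: ((-5)*2 - 7*4) + (7*6 - 4*2) + (4*7 - (-2)*6) + ((-2)*8 - (-8)*7) + ((-8)*4 - (-5)*8)
= 84
Area = |84|/2 = 42

42


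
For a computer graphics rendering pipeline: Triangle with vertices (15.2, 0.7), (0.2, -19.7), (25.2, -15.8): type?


Side lengths squared: AB^2=641.16, BC^2=640.21, CA^2=372.25
Sorted: [372.25, 640.21, 641.16]
By sides: Scalene, By angles: Acute

Scalene, Acute


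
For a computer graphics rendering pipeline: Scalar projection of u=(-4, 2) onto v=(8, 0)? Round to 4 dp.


u.v = -32, |v| = sqrt(64) = 8
Scalar projection = u.v / |v| = -32 / sqrt(64) = -4

-4


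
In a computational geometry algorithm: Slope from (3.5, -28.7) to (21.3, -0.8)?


slope = (y2-y1)/(x2-x1) = ((-0.8)-(-28.7))/(21.3-3.5) = 27.9/17.8 = 1.5674

1.5674


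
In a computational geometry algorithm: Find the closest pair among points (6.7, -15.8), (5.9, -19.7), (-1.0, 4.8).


d(P0,P1) = 3.9812, d(P0,P2) = 21.992, d(P1,P2) = 25.4531
Closest: P0 and P1

Closest pair: (6.7, -15.8) and (5.9, -19.7), distance = 3.9812


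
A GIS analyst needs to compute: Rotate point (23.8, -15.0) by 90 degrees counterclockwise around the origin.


90° CCW: (x,y) -> (-y, x)
(23.8,-15) -> (15, 23.8)

(15, 23.8)


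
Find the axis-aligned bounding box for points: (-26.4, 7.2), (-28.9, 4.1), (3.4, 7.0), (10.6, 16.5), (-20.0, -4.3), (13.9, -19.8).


x range: [-28.9, 13.9]
y range: [-19.8, 16.5]
Bounding box: (-28.9,-19.8) to (13.9,16.5)

(-28.9,-19.8) to (13.9,16.5)


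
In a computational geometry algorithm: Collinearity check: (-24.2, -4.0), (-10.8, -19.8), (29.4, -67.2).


Cross product: ((-10.8)-(-24.2))*((-67.2)-(-4)) - ((-19.8)-(-4))*(29.4-(-24.2))
= 0

Yes, collinear


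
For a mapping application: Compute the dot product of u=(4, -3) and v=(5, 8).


u . v = u_x*v_x + u_y*v_y = 4*5 + (-3)*8
= 20 + (-24) = -4

-4


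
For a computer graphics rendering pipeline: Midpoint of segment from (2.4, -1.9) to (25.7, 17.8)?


M = ((2.4+25.7)/2, ((-1.9)+17.8)/2)
= (14.05, 7.95)

(14.05, 7.95)


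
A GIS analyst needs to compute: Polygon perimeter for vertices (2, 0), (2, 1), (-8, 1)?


Sides: (2, 0)->(2, 1): sqrt(1) = 1, (2, 1)->(-8, 1): sqrt(100) = 10, (-8, 1)->(2, 0): sqrt(101) = 10.049876
Sum = 21.049876
Perimeter = 21.0499

21.0499


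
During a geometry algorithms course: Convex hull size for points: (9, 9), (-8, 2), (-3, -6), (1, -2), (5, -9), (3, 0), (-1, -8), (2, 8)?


Convex hull vertices (CCW): (-8, 2), (-3, -6), (-1, -8), (5, -9), (9, 9), (2, 8)
Count = 6

6


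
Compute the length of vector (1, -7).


|u| = sqrt(1^2 + (-7)^2) = sqrt(50) = 7.0711

7.0711


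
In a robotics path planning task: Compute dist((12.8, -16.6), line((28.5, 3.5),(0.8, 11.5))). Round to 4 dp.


|cross product| = 682.37
|line direction| = sqrt(831.29) = 28.8321
Distance = 682.37/sqrt(831.29) = 23.667

23.667


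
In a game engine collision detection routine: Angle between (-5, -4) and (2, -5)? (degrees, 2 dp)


u.v = 10, |u| = sqrt(41) = 6.4031, |v| = sqrt(29) = 5.3852
cos(theta) = u.v/(|u||v|) = 10/sqrt(1189) = 0.290007
theta = acos(0.290007) = 73.14 degrees

73.14 degrees


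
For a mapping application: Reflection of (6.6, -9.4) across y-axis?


Reflection over y-axis: (x,y) -> (-x,y)
(6.6, -9.4) -> (-6.6, -9.4)

(-6.6, -9.4)


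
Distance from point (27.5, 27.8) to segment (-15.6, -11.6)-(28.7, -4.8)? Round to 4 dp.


Project P onto AB: t = 1 (clamped to [0,1])
Closest point on segment: (28.7, -4.8)
Distance: 32.6221

32.6221


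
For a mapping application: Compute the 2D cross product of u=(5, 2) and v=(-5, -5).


u x v = u_x*v_y - u_y*v_x = 5*(-5) - 2*(-5)
= (-25) - (-10) = -15

-15


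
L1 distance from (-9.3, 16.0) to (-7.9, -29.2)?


|(-9.3)-(-7.9)| + |16-(-29.2)| = 1.4 + 45.2 = 46.6

46.6


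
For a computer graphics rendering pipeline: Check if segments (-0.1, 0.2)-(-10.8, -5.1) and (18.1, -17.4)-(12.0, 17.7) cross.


Cross products: d1=531.46, d2=939.36, d3=284.78, d4=-123.12
d1*d2 < 0 and d3*d4 < 0? no

No, they don't intersect


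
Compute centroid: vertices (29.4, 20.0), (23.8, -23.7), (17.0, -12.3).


Centroid = ((x_A+x_B+x_C)/3, (y_A+y_B+y_C)/3)
= ((29.4+23.8+17)/3, (20+(-23.7)+(-12.3))/3)
= (23.4, -5.3333)

(23.4, -5.3333)


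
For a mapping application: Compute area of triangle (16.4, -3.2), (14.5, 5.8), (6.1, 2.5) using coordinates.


Area = |x_A(y_B-y_C) + x_B(y_C-y_A) + x_C(y_A-y_B)|/2
= |54.12 + 82.65 + (-54.9)|/2
= 81.87/2 = 40.935

40.935


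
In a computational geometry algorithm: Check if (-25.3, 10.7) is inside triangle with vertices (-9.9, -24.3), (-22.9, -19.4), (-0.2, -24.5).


Cross products: AB x AP = -379.54, BC x BP = 671.03, CA x CP = -336.42
All same sign? no

No, outside


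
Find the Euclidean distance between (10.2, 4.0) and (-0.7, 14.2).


dx=-10.9, dy=10.2
d^2 = (-10.9)^2 + 10.2^2 = 222.85
d = sqrt(222.85) = 14.9282

14.9282


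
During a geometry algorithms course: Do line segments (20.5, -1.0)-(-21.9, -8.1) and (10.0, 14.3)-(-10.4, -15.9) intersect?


Cross products: d1=629.22, d2=-506.42, d3=-723.27, d4=412.37
d1*d2 < 0 and d3*d4 < 0? yes

Yes, they intersect


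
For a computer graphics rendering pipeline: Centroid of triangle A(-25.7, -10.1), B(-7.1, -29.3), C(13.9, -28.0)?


Centroid = ((x_A+x_B+x_C)/3, (y_A+y_B+y_C)/3)
= (((-25.7)+(-7.1)+13.9)/3, ((-10.1)+(-29.3)+(-28))/3)
= (-6.3, -22.4667)

(-6.3, -22.4667)


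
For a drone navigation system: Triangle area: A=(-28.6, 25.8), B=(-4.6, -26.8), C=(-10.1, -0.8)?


Area = |x_A(y_B-y_C) + x_B(y_C-y_A) + x_C(y_A-y_B)|/2
= |743.6 + 122.36 + (-531.26)|/2
= 334.7/2 = 167.35

167.35


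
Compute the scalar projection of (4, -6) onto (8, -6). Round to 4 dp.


u.v = 68, |v| = sqrt(100) = 10
Scalar projection = u.v / |v| = 68 / sqrt(100) = 6.8

6.8


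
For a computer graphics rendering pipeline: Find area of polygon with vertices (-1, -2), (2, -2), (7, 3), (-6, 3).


Shoelace sum: ((-1)*(-2) - 2*(-2)) + (2*3 - 7*(-2)) + (7*3 - (-6)*3) + ((-6)*(-2) - (-1)*3)
= 80
Area = |80|/2 = 40

40


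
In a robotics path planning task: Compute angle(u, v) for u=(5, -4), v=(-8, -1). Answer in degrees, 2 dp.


u.v = -36, |u| = sqrt(41) = 6.4031, |v| = sqrt(65) = 8.0623
cos(theta) = u.v/(|u||v|) = -36/sqrt(2665) = -0.697355
theta = acos(-0.697355) = 134.22 degrees

134.22 degrees


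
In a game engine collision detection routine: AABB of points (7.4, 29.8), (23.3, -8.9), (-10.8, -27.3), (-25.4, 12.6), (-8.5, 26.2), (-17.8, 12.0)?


x range: [-25.4, 23.3]
y range: [-27.3, 29.8]
Bounding box: (-25.4,-27.3) to (23.3,29.8)

(-25.4,-27.3) to (23.3,29.8)


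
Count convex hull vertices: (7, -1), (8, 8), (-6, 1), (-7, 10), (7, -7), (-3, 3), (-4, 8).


Convex hull vertices (CCW): (-7, 10), (-6, 1), (7, -7), (8, 8)
Count = 4

4


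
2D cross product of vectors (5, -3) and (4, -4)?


u x v = u_x*v_y - u_y*v_x = 5*(-4) - (-3)*4
= (-20) - (-12) = -8

-8


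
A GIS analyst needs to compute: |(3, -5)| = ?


|u| = sqrt(3^2 + (-5)^2) = sqrt(34) = 5.831

5.831


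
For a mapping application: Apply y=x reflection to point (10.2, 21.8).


Reflection over y=x: (x,y) -> (y,x)
(10.2, 21.8) -> (21.8, 10.2)

(21.8, 10.2)


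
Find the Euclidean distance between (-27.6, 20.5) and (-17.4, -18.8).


dx=10.2, dy=-39.3
d^2 = 10.2^2 + (-39.3)^2 = 1648.53
d = sqrt(1648.53) = 40.6021

40.6021


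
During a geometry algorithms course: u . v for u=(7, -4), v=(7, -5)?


u . v = u_x*v_x + u_y*v_y = 7*7 + (-4)*(-5)
= 49 + 20 = 69

69


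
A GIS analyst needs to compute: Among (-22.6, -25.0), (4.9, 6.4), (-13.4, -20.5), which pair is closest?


d(P0,P1) = 41.7398, d(P0,P2) = 10.2416, d(P1,P2) = 32.5346
Closest: P0 and P2

Closest pair: (-22.6, -25.0) and (-13.4, -20.5), distance = 10.2416


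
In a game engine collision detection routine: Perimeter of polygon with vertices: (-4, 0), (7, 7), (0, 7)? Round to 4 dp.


Sides: (-4, 0)->(7, 7): sqrt(170) = 13.038405, (7, 7)->(0, 7): sqrt(49) = 7, (0, 7)->(-4, 0): sqrt(65) = 8.062258
Sum = 28.100663
Perimeter = 28.1007

28.1007


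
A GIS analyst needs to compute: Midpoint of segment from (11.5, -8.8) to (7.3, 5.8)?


M = ((11.5+7.3)/2, ((-8.8)+5.8)/2)
= (9.4, -1.5)

(9.4, -1.5)


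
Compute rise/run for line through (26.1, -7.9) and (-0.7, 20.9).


slope = (y2-y1)/(x2-x1) = (20.9-(-7.9))/((-0.7)-26.1) = 28.8/(-26.8) = -1.0746

-1.0746


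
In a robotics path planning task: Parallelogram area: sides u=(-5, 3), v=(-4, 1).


|u x v| = |(-5)*1 - 3*(-4)|
= |(-5) - (-12)| = 7

7


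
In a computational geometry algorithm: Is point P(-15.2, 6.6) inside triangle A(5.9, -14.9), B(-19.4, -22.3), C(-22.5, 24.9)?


Cross products: AB x AP = -700.09, BC x BP = -287.83, CA x CP = -229.18
All same sign? yes

Yes, inside


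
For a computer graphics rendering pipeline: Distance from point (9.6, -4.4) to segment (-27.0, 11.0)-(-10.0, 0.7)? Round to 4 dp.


Project P onto AB: t = 1 (clamped to [0,1])
Closest point on segment: (-10, 0.7)
Distance: 20.2527

20.2527


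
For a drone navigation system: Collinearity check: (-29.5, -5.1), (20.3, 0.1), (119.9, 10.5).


Cross product: (20.3-(-29.5))*(10.5-(-5.1)) - (0.1-(-5.1))*(119.9-(-29.5))
= 0

Yes, collinear


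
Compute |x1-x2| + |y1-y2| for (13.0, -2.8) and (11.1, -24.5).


|13-11.1| + |(-2.8)-(-24.5)| = 1.9 + 21.7 = 23.6

23.6


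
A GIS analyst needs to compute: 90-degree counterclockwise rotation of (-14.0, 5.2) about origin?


90° CCW: (x,y) -> (-y, x)
(-14,5.2) -> (-5.2, -14)

(-5.2, -14)


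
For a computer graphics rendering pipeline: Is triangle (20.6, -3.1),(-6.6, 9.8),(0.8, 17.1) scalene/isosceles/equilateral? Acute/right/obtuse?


Side lengths squared: AB^2=906.25, BC^2=108.05, CA^2=800.08
Sorted: [108.05, 800.08, 906.25]
By sides: Scalene, By angles: Acute

Scalene, Acute


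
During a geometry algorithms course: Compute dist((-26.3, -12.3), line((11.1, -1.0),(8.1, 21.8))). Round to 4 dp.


|cross product| = 886.62
|line direction| = sqrt(528.84) = 22.9965
Distance = 886.62/sqrt(528.84) = 38.5545

38.5545


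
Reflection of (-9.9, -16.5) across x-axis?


Reflection over x-axis: (x,y) -> (x,-y)
(-9.9, -16.5) -> (-9.9, 16.5)

(-9.9, 16.5)


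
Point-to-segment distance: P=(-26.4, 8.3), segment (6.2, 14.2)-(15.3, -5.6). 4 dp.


Project P onto AB: t = 0 (clamped to [0,1])
Closest point on segment: (6.2, 14.2)
Distance: 33.1296

33.1296


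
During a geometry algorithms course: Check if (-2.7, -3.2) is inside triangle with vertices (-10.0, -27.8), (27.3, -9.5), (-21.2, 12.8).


Cross products: AB x AP = 783.99, BC x BP = 363.45, CA x CP = 571.9
All same sign? yes

Yes, inside


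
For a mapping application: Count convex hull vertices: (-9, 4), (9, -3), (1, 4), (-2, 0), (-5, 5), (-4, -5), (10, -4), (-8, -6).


Convex hull vertices (CCW): (-9, 4), (-8, -6), (10, -4), (9, -3), (1, 4), (-5, 5)
Count = 6

6


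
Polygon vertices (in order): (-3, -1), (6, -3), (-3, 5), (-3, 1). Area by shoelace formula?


Shoelace sum: ((-3)*(-3) - 6*(-1)) + (6*5 - (-3)*(-3)) + ((-3)*1 - (-3)*5) + ((-3)*(-1) - (-3)*1)
= 54
Area = |54|/2 = 27

27


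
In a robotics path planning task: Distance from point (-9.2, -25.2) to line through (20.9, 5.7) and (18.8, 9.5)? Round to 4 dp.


|cross product| = 179.27
|line direction| = sqrt(18.85) = 4.3417
Distance = 179.27/sqrt(18.85) = 41.2907

41.2907


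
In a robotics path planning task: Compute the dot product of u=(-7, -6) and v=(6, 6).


u . v = u_x*v_x + u_y*v_y = (-7)*6 + (-6)*6
= (-42) + (-36) = -78

-78


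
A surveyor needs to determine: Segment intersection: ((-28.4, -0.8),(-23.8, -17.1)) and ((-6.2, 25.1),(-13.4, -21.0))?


Cross products: d1=-836.94, d2=-507.52, d3=481, d4=151.58
d1*d2 < 0 and d3*d4 < 0? no

No, they don't intersect


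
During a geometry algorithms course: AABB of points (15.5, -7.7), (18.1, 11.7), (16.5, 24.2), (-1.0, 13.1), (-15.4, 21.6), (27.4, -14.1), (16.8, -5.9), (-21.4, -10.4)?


x range: [-21.4, 27.4]
y range: [-14.1, 24.2]
Bounding box: (-21.4,-14.1) to (27.4,24.2)

(-21.4,-14.1) to (27.4,24.2)


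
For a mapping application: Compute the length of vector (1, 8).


|u| = sqrt(1^2 + 8^2) = sqrt(65) = 8.0623

8.0623


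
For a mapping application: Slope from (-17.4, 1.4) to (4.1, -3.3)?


slope = (y2-y1)/(x2-x1) = ((-3.3)-1.4)/(4.1-(-17.4)) = (-4.7)/21.5 = -0.2186

-0.2186


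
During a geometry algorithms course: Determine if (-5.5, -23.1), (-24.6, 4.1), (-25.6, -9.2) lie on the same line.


Cross product: ((-24.6)-(-5.5))*((-9.2)-(-23.1)) - (4.1-(-23.1))*((-25.6)-(-5.5))
= 281.23

No, not collinear


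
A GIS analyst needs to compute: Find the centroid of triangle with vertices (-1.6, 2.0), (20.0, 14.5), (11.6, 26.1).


Centroid = ((x_A+x_B+x_C)/3, (y_A+y_B+y_C)/3)
= (((-1.6)+20+11.6)/3, (2+14.5+26.1)/3)
= (10, 14.2)

(10, 14.2)


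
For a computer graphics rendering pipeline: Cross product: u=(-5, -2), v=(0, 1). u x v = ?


u x v = u_x*v_y - u_y*v_x = (-5)*1 - (-2)*0
= (-5) - 0 = -5

-5


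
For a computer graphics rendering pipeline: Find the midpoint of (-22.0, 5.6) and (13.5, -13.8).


M = (((-22)+13.5)/2, (5.6+(-13.8))/2)
= (-4.25, -4.1)

(-4.25, -4.1)


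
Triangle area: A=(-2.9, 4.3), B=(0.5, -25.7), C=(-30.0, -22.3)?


Area = |x_A(y_B-y_C) + x_B(y_C-y_A) + x_C(y_A-y_B)|/2
= |9.86 + (-13.3) + (-900)|/2
= 903.44/2 = 451.72

451.72


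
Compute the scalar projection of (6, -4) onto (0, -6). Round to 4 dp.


u.v = 24, |v| = sqrt(36) = 6
Scalar projection = u.v / |v| = 24 / sqrt(36) = 4

4


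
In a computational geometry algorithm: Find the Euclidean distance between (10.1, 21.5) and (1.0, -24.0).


dx=-9.1, dy=-45.5
d^2 = (-9.1)^2 + (-45.5)^2 = 2153.06
d = sqrt(2153.06) = 46.4011

46.4011


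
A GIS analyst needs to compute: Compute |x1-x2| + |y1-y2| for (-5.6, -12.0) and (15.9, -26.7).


|(-5.6)-15.9| + |(-12)-(-26.7)| = 21.5 + 14.7 = 36.2

36.2


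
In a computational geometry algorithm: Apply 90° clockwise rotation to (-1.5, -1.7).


90° CW: (x,y) -> (y, -x)
(-1.5,-1.7) -> (-1.7, 1.5)

(-1.7, 1.5)


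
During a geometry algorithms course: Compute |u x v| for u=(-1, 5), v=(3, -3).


|u x v| = |(-1)*(-3) - 5*3|
= |3 - 15| = 12

12


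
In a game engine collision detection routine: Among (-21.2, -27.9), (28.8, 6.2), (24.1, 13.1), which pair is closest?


d(P0,P1) = 60.5212, d(P0,P2) = 61.099, d(P1,P2) = 8.3487
Closest: P1 and P2

Closest pair: (28.8, 6.2) and (24.1, 13.1), distance = 8.3487


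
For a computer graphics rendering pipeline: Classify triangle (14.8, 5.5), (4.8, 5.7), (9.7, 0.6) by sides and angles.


Side lengths squared: AB^2=100.04, BC^2=50.02, CA^2=50.02
Sorted: [50.02, 50.02, 100.04]
By sides: Isosceles, By angles: Right

Isosceles, Right


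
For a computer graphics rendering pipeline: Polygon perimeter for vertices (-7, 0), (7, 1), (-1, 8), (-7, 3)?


Sides: (-7, 0)->(7, 1): sqrt(197) = 14.035669, (7, 1)->(-1, 8): sqrt(113) = 10.630146, (-1, 8)->(-7, 3): sqrt(61) = 7.81025, (-7, 3)->(-7, 0): sqrt(9) = 3
Sum = 35.476065
Perimeter = 35.4761

35.4761


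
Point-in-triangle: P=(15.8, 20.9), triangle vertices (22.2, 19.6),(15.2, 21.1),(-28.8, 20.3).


Cross products: AB x AP = 0.5, BC x BP = 9.28, CA x CP = 61.82
All same sign? yes

Yes, inside


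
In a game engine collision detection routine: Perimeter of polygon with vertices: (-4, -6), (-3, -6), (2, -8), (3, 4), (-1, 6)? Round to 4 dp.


Sides: (-4, -6)->(-3, -6): sqrt(1) = 1, (-3, -6)->(2, -8): sqrt(29) = 5.385165, (2, -8)->(3, 4): sqrt(145) = 12.041595, (3, 4)->(-1, 6): sqrt(20) = 4.472136, (-1, 6)->(-4, -6): sqrt(153) = 12.369317
Sum = 35.268213
Perimeter = 35.2682

35.2682


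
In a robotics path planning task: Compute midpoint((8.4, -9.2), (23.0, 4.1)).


M = ((8.4+23)/2, ((-9.2)+4.1)/2)
= (15.7, -2.55)

(15.7, -2.55)


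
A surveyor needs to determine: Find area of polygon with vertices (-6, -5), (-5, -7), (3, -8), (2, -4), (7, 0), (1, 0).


Shoelace sum: ((-6)*(-7) - (-5)*(-5)) + ((-5)*(-8) - 3*(-7)) + (3*(-4) - 2*(-8)) + (2*0 - 7*(-4)) + (7*0 - 1*0) + (1*(-5) - (-6)*0)
= 105
Area = |105|/2 = 52.5

52.5


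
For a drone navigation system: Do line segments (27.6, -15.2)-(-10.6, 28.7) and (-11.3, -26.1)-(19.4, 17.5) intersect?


Cross products: d1=-1361.41, d2=1651.84, d3=2124.09, d4=-889.16
d1*d2 < 0 and d3*d4 < 0? yes

Yes, they intersect


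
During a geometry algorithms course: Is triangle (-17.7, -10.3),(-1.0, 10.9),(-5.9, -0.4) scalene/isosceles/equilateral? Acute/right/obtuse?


Side lengths squared: AB^2=728.33, BC^2=151.7, CA^2=237.25
Sorted: [151.7, 237.25, 728.33]
By sides: Scalene, By angles: Obtuse

Scalene, Obtuse


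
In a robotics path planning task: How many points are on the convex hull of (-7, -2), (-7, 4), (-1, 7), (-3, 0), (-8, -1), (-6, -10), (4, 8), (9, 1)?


Convex hull vertices (CCW): (-8, -1), (-6, -10), (9, 1), (4, 8), (-1, 7), (-7, 4)
Count = 6

6


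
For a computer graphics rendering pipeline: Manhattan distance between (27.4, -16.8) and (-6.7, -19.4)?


|27.4-(-6.7)| + |(-16.8)-(-19.4)| = 34.1 + 2.6 = 36.7

36.7


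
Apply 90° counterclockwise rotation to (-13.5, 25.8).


90° CCW: (x,y) -> (-y, x)
(-13.5,25.8) -> (-25.8, -13.5)

(-25.8, -13.5)


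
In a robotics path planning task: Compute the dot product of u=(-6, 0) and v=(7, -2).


u . v = u_x*v_x + u_y*v_y = (-6)*7 + 0*(-2)
= (-42) + 0 = -42

-42


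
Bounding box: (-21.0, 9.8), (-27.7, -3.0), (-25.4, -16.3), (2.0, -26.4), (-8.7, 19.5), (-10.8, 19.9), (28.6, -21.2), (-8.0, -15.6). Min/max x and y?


x range: [-27.7, 28.6]
y range: [-26.4, 19.9]
Bounding box: (-27.7,-26.4) to (28.6,19.9)

(-27.7,-26.4) to (28.6,19.9)


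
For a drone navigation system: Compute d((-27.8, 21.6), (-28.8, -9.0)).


dx=-1, dy=-30.6
d^2 = (-1)^2 + (-30.6)^2 = 937.36
d = sqrt(937.36) = 30.6163

30.6163


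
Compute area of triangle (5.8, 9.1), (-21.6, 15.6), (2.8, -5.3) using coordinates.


Area = |x_A(y_B-y_C) + x_B(y_C-y_A) + x_C(y_A-y_B)|/2
= |121.22 + 311.04 + (-18.2)|/2
= 414.06/2 = 207.03

207.03


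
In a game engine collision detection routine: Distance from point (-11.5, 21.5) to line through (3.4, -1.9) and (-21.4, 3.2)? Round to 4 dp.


|cross product| = 504.33
|line direction| = sqrt(641.05) = 25.319
Distance = 504.33/sqrt(641.05) = 19.9191

19.9191


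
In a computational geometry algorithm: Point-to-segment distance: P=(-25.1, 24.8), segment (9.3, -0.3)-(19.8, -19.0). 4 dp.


Project P onto AB: t = 0 (clamped to [0,1])
Closest point on segment: (9.3, -0.3)
Distance: 42.5837

42.5837


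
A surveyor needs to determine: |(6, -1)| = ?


|u| = sqrt(6^2 + (-1)^2) = sqrt(37) = 6.0828

6.0828


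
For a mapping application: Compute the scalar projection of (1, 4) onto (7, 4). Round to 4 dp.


u.v = 23, |v| = sqrt(65) = 8.0623
Scalar projection = u.v / |v| = 23 / sqrt(65) = 2.8528

2.8528


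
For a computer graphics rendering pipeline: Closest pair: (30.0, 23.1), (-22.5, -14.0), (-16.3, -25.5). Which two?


d(P0,P1) = 64.2858, d(P0,P2) = 67.1241, d(P1,P2) = 13.0648
Closest: P1 and P2

Closest pair: (-22.5, -14.0) and (-16.3, -25.5), distance = 13.0648


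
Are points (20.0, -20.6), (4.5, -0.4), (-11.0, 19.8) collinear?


Cross product: (4.5-20)*(19.8-(-20.6)) - ((-0.4)-(-20.6))*((-11)-20)
= 0

Yes, collinear


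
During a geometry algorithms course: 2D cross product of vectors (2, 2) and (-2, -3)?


u x v = u_x*v_y - u_y*v_x = 2*(-3) - 2*(-2)
= (-6) - (-4) = -2

-2


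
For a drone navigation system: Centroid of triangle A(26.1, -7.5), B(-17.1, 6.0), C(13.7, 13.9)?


Centroid = ((x_A+x_B+x_C)/3, (y_A+y_B+y_C)/3)
= ((26.1+(-17.1)+13.7)/3, ((-7.5)+6+13.9)/3)
= (7.5667, 4.1333)

(7.5667, 4.1333)


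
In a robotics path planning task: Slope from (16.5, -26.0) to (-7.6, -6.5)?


slope = (y2-y1)/(x2-x1) = ((-6.5)-(-26))/((-7.6)-16.5) = 19.5/(-24.1) = -0.8091

-0.8091


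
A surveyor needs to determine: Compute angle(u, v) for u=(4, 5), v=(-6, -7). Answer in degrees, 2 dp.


u.v = -59, |u| = sqrt(41) = 6.4031, |v| = sqrt(85) = 9.2195
cos(theta) = u.v/(|u||v|) = -59/sqrt(3485) = -0.999426
theta = acos(-0.999426) = 178.06 degrees

178.06 degrees


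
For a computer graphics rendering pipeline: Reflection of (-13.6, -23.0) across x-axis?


Reflection over x-axis: (x,y) -> (x,-y)
(-13.6, -23) -> (-13.6, 23)

(-13.6, 23)


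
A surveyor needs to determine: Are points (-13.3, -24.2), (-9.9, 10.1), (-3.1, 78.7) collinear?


Cross product: ((-9.9)-(-13.3))*(78.7-(-24.2)) - (10.1-(-24.2))*((-3.1)-(-13.3))
= 0

Yes, collinear


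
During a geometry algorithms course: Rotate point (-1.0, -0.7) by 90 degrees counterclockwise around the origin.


90° CCW: (x,y) -> (-y, x)
(-1,-0.7) -> (0.7, -1)

(0.7, -1)


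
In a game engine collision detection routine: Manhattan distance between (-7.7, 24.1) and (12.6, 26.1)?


|(-7.7)-12.6| + |24.1-26.1| = 20.3 + 2 = 22.3

22.3


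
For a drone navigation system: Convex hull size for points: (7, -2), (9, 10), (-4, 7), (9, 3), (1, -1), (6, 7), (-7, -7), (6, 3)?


Convex hull vertices (CCW): (-7, -7), (7, -2), (9, 3), (9, 10), (-4, 7)
Count = 5

5


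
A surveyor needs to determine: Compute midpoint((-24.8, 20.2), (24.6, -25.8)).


M = (((-24.8)+24.6)/2, (20.2+(-25.8))/2)
= (-0.1, -2.8)

(-0.1, -2.8)


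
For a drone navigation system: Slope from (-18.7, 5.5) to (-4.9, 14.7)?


slope = (y2-y1)/(x2-x1) = (14.7-5.5)/((-4.9)-(-18.7)) = 9.2/13.8 = 0.6667

0.6667


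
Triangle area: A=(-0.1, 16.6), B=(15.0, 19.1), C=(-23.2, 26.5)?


Area = |x_A(y_B-y_C) + x_B(y_C-y_A) + x_C(y_A-y_B)|/2
= |0.74 + 148.5 + 58|/2
= 207.24/2 = 103.62

103.62


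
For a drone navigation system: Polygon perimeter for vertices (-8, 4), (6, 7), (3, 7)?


Sides: (-8, 4)->(6, 7): sqrt(205) = 14.317821, (6, 7)->(3, 7): sqrt(9) = 3, (3, 7)->(-8, 4): sqrt(130) = 11.401754
Sum = 28.719575
Perimeter = 28.7196

28.7196


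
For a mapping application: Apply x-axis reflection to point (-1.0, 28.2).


Reflection over x-axis: (x,y) -> (x,-y)
(-1, 28.2) -> (-1, -28.2)

(-1, -28.2)


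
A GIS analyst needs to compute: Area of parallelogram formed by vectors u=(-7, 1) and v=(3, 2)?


|u x v| = |(-7)*2 - 1*3|
= |(-14) - 3| = 17

17


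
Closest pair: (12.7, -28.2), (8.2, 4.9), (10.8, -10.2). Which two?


d(P0,P1) = 33.4045, d(P0,P2) = 18.1, d(P1,P2) = 15.3222
Closest: P1 and P2

Closest pair: (8.2, 4.9) and (10.8, -10.2), distance = 15.3222


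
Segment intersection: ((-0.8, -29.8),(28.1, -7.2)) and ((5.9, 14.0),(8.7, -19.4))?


Cross products: d1=-346.42, d2=682.12, d3=1114.4, d4=85.86
d1*d2 < 0 and d3*d4 < 0? no

No, they don't intersect


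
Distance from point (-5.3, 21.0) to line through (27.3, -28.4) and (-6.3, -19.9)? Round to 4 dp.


|cross product| = 1382.74
|line direction| = sqrt(1201.21) = 34.6585
Distance = 1382.74/sqrt(1201.21) = 39.8962

39.8962


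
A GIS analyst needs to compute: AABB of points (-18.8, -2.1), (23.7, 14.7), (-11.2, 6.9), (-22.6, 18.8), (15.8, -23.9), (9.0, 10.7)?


x range: [-22.6, 23.7]
y range: [-23.9, 18.8]
Bounding box: (-22.6,-23.9) to (23.7,18.8)

(-22.6,-23.9) to (23.7,18.8)


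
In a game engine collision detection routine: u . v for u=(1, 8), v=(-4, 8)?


u . v = u_x*v_x + u_y*v_y = 1*(-4) + 8*8
= (-4) + 64 = 60

60


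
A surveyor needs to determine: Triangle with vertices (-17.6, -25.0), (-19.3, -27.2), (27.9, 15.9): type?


Side lengths squared: AB^2=7.73, BC^2=4085.45, CA^2=3743.06
Sorted: [7.73, 3743.06, 4085.45]
By sides: Scalene, By angles: Obtuse

Scalene, Obtuse


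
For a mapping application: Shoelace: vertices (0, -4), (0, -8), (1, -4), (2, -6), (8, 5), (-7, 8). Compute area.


Shoelace sum: (0*(-8) - 0*(-4)) + (0*(-4) - 1*(-8)) + (1*(-6) - 2*(-4)) + (2*5 - 8*(-6)) + (8*8 - (-7)*5) + ((-7)*(-4) - 0*8)
= 195
Area = |195|/2 = 97.5

97.5


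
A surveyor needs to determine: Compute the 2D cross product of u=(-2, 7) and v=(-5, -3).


u x v = u_x*v_y - u_y*v_x = (-2)*(-3) - 7*(-5)
= 6 - (-35) = 41

41


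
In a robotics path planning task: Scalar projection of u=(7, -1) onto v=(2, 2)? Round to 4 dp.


u.v = 12, |v| = sqrt(8) = 2.8284
Scalar projection = u.v / |v| = 12 / sqrt(8) = 4.2426

4.2426


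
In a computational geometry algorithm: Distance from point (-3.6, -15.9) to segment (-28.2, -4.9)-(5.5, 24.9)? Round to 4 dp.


Project P onto AB: t = 0.2477 (clamped to [0,1])
Closest point on segment: (-19.8535, 2.4806)
Distance: 24.5361

24.5361


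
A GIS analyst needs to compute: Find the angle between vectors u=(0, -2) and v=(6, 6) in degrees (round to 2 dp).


u.v = -12, |u| = sqrt(4) = 2, |v| = sqrt(72) = 8.4853
cos(theta) = u.v/(|u||v|) = -12/sqrt(288) = -0.707107
theta = acos(-0.707107) = 135 degrees

135 degrees


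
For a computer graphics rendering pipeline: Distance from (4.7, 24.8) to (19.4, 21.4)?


dx=14.7, dy=-3.4
d^2 = 14.7^2 + (-3.4)^2 = 227.65
d = sqrt(227.65) = 15.0881

15.0881


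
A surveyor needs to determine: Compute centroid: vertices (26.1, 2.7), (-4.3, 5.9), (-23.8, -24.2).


Centroid = ((x_A+x_B+x_C)/3, (y_A+y_B+y_C)/3)
= ((26.1+(-4.3)+(-23.8))/3, (2.7+5.9+(-24.2))/3)
= (-0.6667, -5.2)

(-0.6667, -5.2)


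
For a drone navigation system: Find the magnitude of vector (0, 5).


|u| = sqrt(0^2 + 5^2) = sqrt(25) = 5

5


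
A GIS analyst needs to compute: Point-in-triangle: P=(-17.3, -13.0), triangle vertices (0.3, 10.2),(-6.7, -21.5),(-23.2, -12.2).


Cross products: AB x AP = -395.52, BC x BP = -41.67, CA x CP = -150.96
All same sign? yes

Yes, inside


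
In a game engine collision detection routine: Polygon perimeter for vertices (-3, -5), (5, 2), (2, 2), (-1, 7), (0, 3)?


Sides: (-3, -5)->(5, 2): sqrt(113) = 10.630146, (5, 2)->(2, 2): sqrt(9) = 3, (2, 2)->(-1, 7): sqrt(34) = 5.830952, (-1, 7)->(0, 3): sqrt(17) = 4.123106, (0, 3)->(-3, -5): sqrt(73) = 8.544004
Sum = 32.128208
Perimeter = 32.1282

32.1282


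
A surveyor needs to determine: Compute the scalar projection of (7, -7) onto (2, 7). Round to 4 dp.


u.v = -35, |v| = sqrt(53) = 7.2801
Scalar projection = u.v / |v| = -35 / sqrt(53) = -4.8076

-4.8076


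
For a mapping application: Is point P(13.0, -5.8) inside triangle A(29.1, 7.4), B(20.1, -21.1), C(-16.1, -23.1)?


Cross products: AB x AP = -340.05, BC x BP = -568.06, CA x CP = -105.59
All same sign? yes

Yes, inside


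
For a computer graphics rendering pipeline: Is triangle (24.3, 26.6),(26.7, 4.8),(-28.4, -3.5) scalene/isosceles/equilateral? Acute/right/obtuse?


Side lengths squared: AB^2=481, BC^2=3104.9, CA^2=3683.3
Sorted: [481, 3104.9, 3683.3]
By sides: Scalene, By angles: Obtuse

Scalene, Obtuse


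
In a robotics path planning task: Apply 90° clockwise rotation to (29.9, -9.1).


90° CW: (x,y) -> (y, -x)
(29.9,-9.1) -> (-9.1, -29.9)

(-9.1, -29.9)


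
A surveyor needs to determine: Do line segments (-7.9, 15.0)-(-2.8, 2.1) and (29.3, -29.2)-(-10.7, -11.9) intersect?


Cross products: d1=-1124.44, d2=-696.67, d3=254.46, d4=-173.31
d1*d2 < 0 and d3*d4 < 0? no

No, they don't intersect


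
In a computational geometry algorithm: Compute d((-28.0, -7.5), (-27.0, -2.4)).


dx=1, dy=5.1
d^2 = 1^2 + 5.1^2 = 27.01
d = sqrt(27.01) = 5.1971

5.1971
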